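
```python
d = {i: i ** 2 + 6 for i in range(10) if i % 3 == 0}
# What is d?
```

{0: 6, 3: 15, 6: 42, 9: 87}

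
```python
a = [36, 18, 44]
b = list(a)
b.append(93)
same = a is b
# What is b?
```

After line 1: a = [36, 18, 44]
After line 2 (b = list(a) is a shallow copy, new object): a = [36, 18, 44], b = [36, 18, 44]
After line 3 (append only mutates b): a = [36, 18, 44], b = [36, 18, 44, 93]
After line 4 (same = a is b; different objects -> False): same = False

[36, 18, 44, 93]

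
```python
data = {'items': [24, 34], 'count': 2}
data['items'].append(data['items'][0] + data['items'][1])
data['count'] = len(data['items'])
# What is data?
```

After line 1: data = {'items': [24, 34], 'count': 2}
After line 2 (append 24 + 34 = 58): data = {'items': [24, 34, 58], 'count': 2}
After line 3 (count = len(items) = 3): data = {'items': [24, 34, 58], 'count': 3}

{'items': [24, 34, 58], 'count': 3}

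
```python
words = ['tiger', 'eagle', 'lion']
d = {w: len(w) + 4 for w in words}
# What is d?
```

{'tiger': 9, 'eagle': 9, 'lion': 8}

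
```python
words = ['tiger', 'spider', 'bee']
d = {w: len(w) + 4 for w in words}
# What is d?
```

{'tiger': 9, 'spider': 10, 'bee': 7}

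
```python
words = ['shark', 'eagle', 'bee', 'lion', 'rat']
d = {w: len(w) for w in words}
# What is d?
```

{'shark': 5, 'eagle': 5, 'bee': 3, 'lion': 4, 'rat': 3}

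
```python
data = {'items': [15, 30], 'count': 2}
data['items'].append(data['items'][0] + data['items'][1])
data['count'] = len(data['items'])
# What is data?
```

After line 1: data = {'items': [15, 30], 'count': 2}
After line 2 (append 15 + 30 = 45): data = {'items': [15, 30, 45], 'count': 2}
After line 3 (count = len(items) = 3): data = {'items': [15, 30, 45], 'count': 3}

{'items': [15, 30, 45], 'count': 3}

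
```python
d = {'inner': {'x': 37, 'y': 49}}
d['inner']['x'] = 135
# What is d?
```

After line 1: d = {'inner': {'x': 37, 'y': 49}}
After line 2 (inner x overwritten): d = {'inner': {'x': 135, 'y': 49}}

{'inner': {'x': 135, 'y': 49}}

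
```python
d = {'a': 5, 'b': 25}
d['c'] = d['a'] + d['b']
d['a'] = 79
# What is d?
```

After line 1: d = {'a': 5, 'b': 25}
After line 2 (d['c'] = 5 + 25): d = {'a': 5, 'b': 25, 'c': 30}
After line 3: d = {'a': 79, 'b': 25, 'c': 30}

{'a': 79, 'b': 25, 'c': 30}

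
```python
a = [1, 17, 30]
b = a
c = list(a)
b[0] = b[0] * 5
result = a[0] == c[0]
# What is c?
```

After line 1: a = [1, 17, 30]
After line 2 (b = a, alias): a = [1, 17, 30], b = [1, 17, 30]
After line 3 (c = list(a) is a copy, new object): c = [1, 17, 30]
After line 4 (b[0] = 1 * 5 = 5; mutates shared a/b): a = b = [5, 17, 30], c = [1, 17, 30]
After line 5 (a[0] = 5, c[0] = 1; result = False)

[1, 17, 30]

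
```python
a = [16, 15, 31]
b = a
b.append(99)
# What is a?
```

After line 1: a = [16, 15, 31]
After line 2 (b = a is an alias, same object): a = [16, 15, 31], b = [16, 15, 31]
After line 3 (b.append mutates the shared list): a = [16, 15, 31, 99], b = [16, 15, 31, 99]

[16, 15, 31, 99]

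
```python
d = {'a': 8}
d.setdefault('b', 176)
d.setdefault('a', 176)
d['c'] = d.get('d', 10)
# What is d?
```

After line 1: d = {'a': 8}
After line 2 (setdefault adds 'b'=176): d = {'a': 8, 'b': 176}
After line 3 (setdefault 'a' no-op, already exists): d = {'a': 8, 'b': 176}
After line 4 (get('d', 10) returns default since 'd' not in d): d = {'a': 8, 'b': 176, 'c': 10}

{'a': 8, 'b': 176, 'c': 10}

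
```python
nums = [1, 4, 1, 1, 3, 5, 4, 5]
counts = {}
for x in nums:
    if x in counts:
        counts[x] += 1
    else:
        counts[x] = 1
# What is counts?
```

Initial: counts = {}, nums = [1, 4, 1, 1, 3, 5, 4, 5]
See 1: counts = {1: 1}
See 4: counts = {1: 1, 4: 1}
See 1: counts = {1: 2, 4: 1}
See 1: counts = {1: 3, 4: 1}
See 3: counts = {1: 3, 4: 1, 3: 1}
See 5: counts = {1: 3, 4: 1, 3: 1, 5: 1}
See 4: counts = {1: 3, 4: 2, 3: 1, 5: 1}
See 5: counts = {1: 3, 4: 2, 3: 1, 5: 2}

{1: 3, 4: 2, 3: 1, 5: 2}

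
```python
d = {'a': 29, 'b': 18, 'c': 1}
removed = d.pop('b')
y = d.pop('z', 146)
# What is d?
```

After line 1: d = {'a': 29, 'b': 18, 'c': 1}
After line 2 (pop 'b' returns 18): d = {'a': 29, 'c': 1}, removed = 18
After line 3 (pop 'z' missing, returns default 146): d = {'a': 29, 'c': 1}, y = 146

{'a': 29, 'c': 1}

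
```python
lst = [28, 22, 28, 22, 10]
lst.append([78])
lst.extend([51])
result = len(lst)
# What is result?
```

After line 1: lst = [28, 22, 28, 22, 10]
After line 2 (append adds [78] as single element): lst = [28, 22, 28, 22, 10, [78]]
After line 3 (extend unpacks [51], adds 51): lst = [28, 22, 28, 22, 10, [78], 51]
After line 4: result = len(lst) = 7

7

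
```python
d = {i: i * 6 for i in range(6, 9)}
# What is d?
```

{6: 36, 7: 42, 8: 48}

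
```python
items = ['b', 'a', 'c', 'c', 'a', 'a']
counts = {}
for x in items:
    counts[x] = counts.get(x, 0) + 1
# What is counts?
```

Initial: counts = {}, items = ['b', 'a', 'c', 'c', 'a', 'a']
See 'b': counts = {'b': 1}
See 'a': counts = {'b': 1, 'a': 1}
See 'c': counts = {'b': 1, 'a': 1, 'c': 1}
See 'c': counts = {'b': 1, 'a': 1, 'c': 2}
See 'a': counts = {'b': 1, 'a': 2, 'c': 2}
See 'a': counts = {'b': 1, 'a': 3, 'c': 2}

{'b': 1, 'a': 3, 'c': 2}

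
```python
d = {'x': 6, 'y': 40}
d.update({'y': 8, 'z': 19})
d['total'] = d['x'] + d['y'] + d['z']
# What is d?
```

After line 1: d = {'x': 6, 'y': 40}
After line 2 (y overwritten, z added): d = {'x': 6, 'y': 8, 'z': 19}
After line 3 (total = 6 + 8 + 19 = 33): d = {'x': 6, 'y': 8, 'z': 19, 'total': 33}

{'x': 6, 'y': 8, 'z': 19, 'total': 33}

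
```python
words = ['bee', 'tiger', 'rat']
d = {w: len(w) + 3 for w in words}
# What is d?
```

{'bee': 6, 'tiger': 8, 'rat': 6}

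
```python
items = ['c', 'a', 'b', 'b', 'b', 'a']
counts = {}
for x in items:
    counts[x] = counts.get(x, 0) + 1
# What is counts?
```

Initial: counts = {}, items = ['c', 'a', 'b', 'b', 'b', 'a']
See 'c': counts = {'c': 1}
See 'a': counts = {'c': 1, 'a': 1}
See 'b': counts = {'c': 1, 'a': 1, 'b': 1}
See 'b': counts = {'c': 1, 'a': 1, 'b': 2}
See 'b': counts = {'c': 1, 'a': 1, 'b': 3}
See 'a': counts = {'c': 1, 'a': 2, 'b': 3}

{'c': 1, 'a': 2, 'b': 3}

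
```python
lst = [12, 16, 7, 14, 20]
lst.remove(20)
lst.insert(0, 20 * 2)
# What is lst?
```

After line 1: lst = [12, 16, 7, 14, 20]
After line 2 (remove first 20): lst = [12, 16, 7, 14]
After line 3 (insert 40 at index 0): lst = [40, 12, 16, 7, 14]

[40, 12, 16, 7, 14]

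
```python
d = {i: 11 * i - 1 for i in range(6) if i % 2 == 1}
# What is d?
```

{1: 10, 3: 32, 5: 54}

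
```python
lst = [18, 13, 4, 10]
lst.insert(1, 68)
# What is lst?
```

[18, 68, 13, 4, 10]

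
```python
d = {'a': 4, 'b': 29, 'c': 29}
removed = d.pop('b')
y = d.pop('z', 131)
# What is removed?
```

After line 1: d = {'a': 4, 'b': 29, 'c': 29}
After line 2 (pop 'b' returns 29): d = {'a': 4, 'c': 29}, removed = 29
After line 3 (pop 'z' missing, returns default 131): d = {'a': 4, 'c': 29}, y = 131

29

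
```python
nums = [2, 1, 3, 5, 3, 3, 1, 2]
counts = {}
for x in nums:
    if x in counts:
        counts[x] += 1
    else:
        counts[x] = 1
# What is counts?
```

Initial: counts = {}, nums = [2, 1, 3, 5, 3, 3, 1, 2]
See 2: counts = {2: 1}
See 1: counts = {2: 1, 1: 1}
See 3: counts = {2: 1, 1: 1, 3: 1}
See 5: counts = {2: 1, 1: 1, 3: 1, 5: 1}
See 3: counts = {2: 1, 1: 1, 3: 2, 5: 1}
See 3: counts = {2: 1, 1: 1, 3: 3, 5: 1}
See 1: counts = {2: 1, 1: 2, 3: 3, 5: 1}
See 2: counts = {2: 2, 1: 2, 3: 3, 5: 1}

{2: 2, 1: 2, 3: 3, 5: 1}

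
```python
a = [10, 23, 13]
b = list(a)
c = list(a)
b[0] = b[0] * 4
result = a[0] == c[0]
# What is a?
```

After line 1: a = [10, 23, 13]
After line 2 (b = list(a), copy): a = [10, 23, 13], b = [10, 23, 13]
After line 3 (c = list(a) is a copy, new object): c = [10, 23, 13]
After line 4 (b[0] = 10 * 4 = 40; only b mutates (copy)): a = [10, 23, 13], b = [40, 23, 13], c = [10, 23, 13]
After line 5 (a[0] = 10, c[0] = 10; result = True)

[10, 23, 13]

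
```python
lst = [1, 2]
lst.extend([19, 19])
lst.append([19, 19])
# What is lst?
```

After line 1: lst = [1, 2]
After line 2 (extend unpacks [19, 19]): lst = [1, 2, 19, 19]
After line 3 (append adds [19, 19] as single element): lst = [1, 2, 19, 19, [19, 19]]

[1, 2, 19, 19, [19, 19]]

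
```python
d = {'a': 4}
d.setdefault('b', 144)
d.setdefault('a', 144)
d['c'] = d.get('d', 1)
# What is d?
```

After line 1: d = {'a': 4}
After line 2 (setdefault adds 'b'=144): d = {'a': 4, 'b': 144}
After line 3 (setdefault 'a' no-op, already exists): d = {'a': 4, 'b': 144}
After line 4 (get('d', 1) returns default since 'd' not in d): d = {'a': 4, 'b': 144, 'c': 1}

{'a': 4, 'b': 144, 'c': 1}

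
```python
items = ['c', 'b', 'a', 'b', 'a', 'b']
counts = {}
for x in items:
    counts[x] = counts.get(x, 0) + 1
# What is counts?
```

Initial: counts = {}, items = ['c', 'b', 'a', 'b', 'a', 'b']
See 'c': counts = {'c': 1}
See 'b': counts = {'c': 1, 'b': 1}
See 'a': counts = {'c': 1, 'b': 1, 'a': 1}
See 'b': counts = {'c': 1, 'b': 2, 'a': 1}
See 'a': counts = {'c': 1, 'b': 2, 'a': 2}
See 'b': counts = {'c': 1, 'b': 3, 'a': 2}

{'c': 1, 'b': 3, 'a': 2}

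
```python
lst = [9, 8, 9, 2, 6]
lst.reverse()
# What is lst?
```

[6, 2, 9, 8, 9]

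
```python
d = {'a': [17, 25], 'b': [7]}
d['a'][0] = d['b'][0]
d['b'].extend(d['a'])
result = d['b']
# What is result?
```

After line 1: d = {'a': [17, 25], 'b': [7]}
After line 2 (a[0] = b[0] = 7): d = {'a': [7, 25], 'b': [7]}
After line 3 (b.extend(a) appends [7, 25]): d = {'a': [7, 25], 'b': [7, 7, 25]}
After line 4: result = d['b'] = [7, 7, 25]

[7, 7, 25]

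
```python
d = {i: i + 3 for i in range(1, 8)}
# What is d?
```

{1: 4, 2: 5, 3: 6, 4: 7, 5: 8, 6: 9, 7: 10}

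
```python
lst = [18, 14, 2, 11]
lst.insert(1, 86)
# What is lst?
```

[18, 86, 14, 2, 11]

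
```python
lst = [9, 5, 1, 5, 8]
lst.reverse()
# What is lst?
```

[8, 5, 1, 5, 9]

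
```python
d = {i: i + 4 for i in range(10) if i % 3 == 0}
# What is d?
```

{0: 4, 3: 7, 6: 10, 9: 13}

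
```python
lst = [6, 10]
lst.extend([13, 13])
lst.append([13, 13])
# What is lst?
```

After line 1: lst = [6, 10]
After line 2 (extend unpacks [13, 13]): lst = [6, 10, 13, 13]
After line 3 (append adds [13, 13] as single element): lst = [6, 10, 13, 13, [13, 13]]

[6, 10, 13, 13, [13, 13]]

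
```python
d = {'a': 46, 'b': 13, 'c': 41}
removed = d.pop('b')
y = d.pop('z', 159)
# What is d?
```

After line 1: d = {'a': 46, 'b': 13, 'c': 41}
After line 2 (pop 'b' returns 13): d = {'a': 46, 'c': 41}, removed = 13
After line 3 (pop 'z' missing, returns default 159): d = {'a': 46, 'c': 41}, y = 159

{'a': 46, 'c': 41}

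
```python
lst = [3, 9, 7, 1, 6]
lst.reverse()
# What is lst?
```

[6, 1, 7, 9, 3]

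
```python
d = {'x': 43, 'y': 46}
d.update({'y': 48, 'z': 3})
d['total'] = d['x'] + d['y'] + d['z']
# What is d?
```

After line 1: d = {'x': 43, 'y': 46}
After line 2 (y overwritten, z added): d = {'x': 43, 'y': 48, 'z': 3}
After line 3 (total = 43 + 48 + 3 = 94): d = {'x': 43, 'y': 48, 'z': 3, 'total': 94}

{'x': 43, 'y': 48, 'z': 3, 'total': 94}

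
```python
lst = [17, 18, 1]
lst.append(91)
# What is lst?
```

[17, 18, 1, 91]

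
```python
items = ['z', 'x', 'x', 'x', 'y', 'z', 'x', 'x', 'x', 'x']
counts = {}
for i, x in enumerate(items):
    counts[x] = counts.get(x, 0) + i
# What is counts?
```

Initial: counts = {}, items = ['z', 'x', 'x', 'x', 'y', 'z', 'x', 'x', 'x', 'x']
i=0, x='z': counts = {'z': 0}
i=1, x='x': counts = {'z': 0, 'x': 1}
i=2, x='x': counts = {'z': 0, 'x': 3}
i=3, x='x': counts = {'z': 0, 'x': 6}
i=4, x='y': counts = {'z': 0, 'x': 6, 'y': 4}
i=5, x='z': counts = {'z': 5, 'x': 6, 'y': 4}
i=6, x='x': counts = {'z': 5, 'x': 12, 'y': 4}
i=7, x='x': counts = {'z': 5, 'x': 19, 'y': 4}
i=8, x='x': counts = {'z': 5, 'x': 27, 'y': 4}
i=9, x='x': counts = {'z': 5, 'x': 36, 'y': 4}

{'z': 5, 'x': 36, 'y': 4}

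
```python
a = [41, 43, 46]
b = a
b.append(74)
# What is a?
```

After line 1: a = [41, 43, 46]
After line 2 (b = a is an alias, same object): a = [41, 43, 46], b = [41, 43, 46]
After line 3 (b.append mutates the shared list): a = [41, 43, 46, 74], b = [41, 43, 46, 74]

[41, 43, 46, 74]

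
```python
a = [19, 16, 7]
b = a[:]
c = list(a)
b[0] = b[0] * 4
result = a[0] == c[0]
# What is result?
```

After line 1: a = [19, 16, 7]
After line 2 (b = a[:], copy): a = [19, 16, 7], b = [19, 16, 7]
After line 3 (c = list(a) is a copy, new object): c = [19, 16, 7]
After line 4 (b[0] = 19 * 4 = 76; only b mutates (copy)): a = [19, 16, 7], b = [76, 16, 7], c = [19, 16, 7]
After line 5 (a[0] = 19, c[0] = 19; result = True)

True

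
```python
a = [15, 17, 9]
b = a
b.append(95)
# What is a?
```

After line 1: a = [15, 17, 9]
After line 2 (b = a is an alias, same object): a = [15, 17, 9], b = [15, 17, 9]
After line 3 (b.append mutates the shared list): a = [15, 17, 9, 95], b = [15, 17, 9, 95]

[15, 17, 9, 95]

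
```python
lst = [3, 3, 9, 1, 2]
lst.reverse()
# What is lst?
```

[2, 1, 9, 3, 3]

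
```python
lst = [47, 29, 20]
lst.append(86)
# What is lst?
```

[47, 29, 20, 86]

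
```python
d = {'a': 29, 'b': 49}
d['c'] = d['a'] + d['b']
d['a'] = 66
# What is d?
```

After line 1: d = {'a': 29, 'b': 49}
After line 2 (d['c'] = 29 + 49): d = {'a': 29, 'b': 49, 'c': 78}
After line 3: d = {'a': 66, 'b': 49, 'c': 78}

{'a': 66, 'b': 49, 'c': 78}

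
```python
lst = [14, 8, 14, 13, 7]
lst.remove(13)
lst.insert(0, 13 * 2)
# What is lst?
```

After line 1: lst = [14, 8, 14, 13, 7]
After line 2 (remove first 13): lst = [14, 8, 14, 7]
After line 3 (insert 26 at index 0): lst = [26, 14, 8, 14, 7]

[26, 14, 8, 14, 7]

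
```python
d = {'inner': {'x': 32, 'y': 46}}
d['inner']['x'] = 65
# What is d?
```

After line 1: d = {'inner': {'x': 32, 'y': 46}}
After line 2 (inner x overwritten): d = {'inner': {'x': 65, 'y': 46}}

{'inner': {'x': 65, 'y': 46}}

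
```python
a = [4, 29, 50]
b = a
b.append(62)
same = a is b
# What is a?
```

After line 1: a = [4, 29, 50]
After line 2 (b = a is an alias, same object): a = [4, 29, 50], b = [4, 29, 50]
After line 3 (b.append mutates the shared list): a = [4, 29, 50, 62], b = [4, 29, 50, 62]
After line 4 (same = a is b; same object -> True): same = True

[4, 29, 50, 62]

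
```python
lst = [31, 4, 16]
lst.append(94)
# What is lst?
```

[31, 4, 16, 94]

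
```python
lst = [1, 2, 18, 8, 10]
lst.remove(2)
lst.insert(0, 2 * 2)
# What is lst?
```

After line 1: lst = [1, 2, 18, 8, 10]
After line 2 (remove first 2): lst = [1, 18, 8, 10]
After line 3 (insert 4 at index 0): lst = [4, 1, 18, 8, 10]

[4, 1, 18, 8, 10]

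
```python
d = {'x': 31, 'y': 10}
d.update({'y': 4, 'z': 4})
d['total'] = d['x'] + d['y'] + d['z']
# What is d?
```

After line 1: d = {'x': 31, 'y': 10}
After line 2 (y overwritten, z added): d = {'x': 31, 'y': 4, 'z': 4}
After line 3 (total = 31 + 4 + 4 = 39): d = {'x': 31, 'y': 4, 'z': 4, 'total': 39}

{'x': 31, 'y': 4, 'z': 4, 'total': 39}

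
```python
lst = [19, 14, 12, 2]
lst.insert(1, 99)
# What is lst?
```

[19, 99, 14, 12, 2]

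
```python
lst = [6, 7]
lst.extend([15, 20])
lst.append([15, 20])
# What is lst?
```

After line 1: lst = [6, 7]
After line 2 (extend unpacks [15, 20]): lst = [6, 7, 15, 20]
After line 3 (append adds [15, 20] as single element): lst = [6, 7, 15, 20, [15, 20]]

[6, 7, 15, 20, [15, 20]]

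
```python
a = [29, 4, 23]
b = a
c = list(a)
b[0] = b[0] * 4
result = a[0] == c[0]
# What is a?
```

After line 1: a = [29, 4, 23]
After line 2 (b = a, alias): a = [29, 4, 23], b = [29, 4, 23]
After line 3 (c = list(a) is a copy, new object): c = [29, 4, 23]
After line 4 (b[0] = 29 * 4 = 116; mutates shared a/b): a = b = [116, 4, 23], c = [29, 4, 23]
After line 5 (a[0] = 116, c[0] = 29; result = False)

[116, 4, 23]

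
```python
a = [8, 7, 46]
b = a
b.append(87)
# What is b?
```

After line 1: a = [8, 7, 46]
After line 2 (b = a is an alias, same object): a = [8, 7, 46], b = [8, 7, 46]
After line 3 (b.append mutates the shared list): a = [8, 7, 46, 87], b = [8, 7, 46, 87]

[8, 7, 46, 87]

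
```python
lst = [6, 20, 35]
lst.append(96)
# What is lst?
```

[6, 20, 35, 96]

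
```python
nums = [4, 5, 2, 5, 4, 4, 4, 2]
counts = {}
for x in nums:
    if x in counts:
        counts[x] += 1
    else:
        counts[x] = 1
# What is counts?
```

Initial: counts = {}, nums = [4, 5, 2, 5, 4, 4, 4, 2]
See 4: counts = {4: 1}
See 5: counts = {4: 1, 5: 1}
See 2: counts = {4: 1, 5: 1, 2: 1}
See 5: counts = {4: 1, 5: 2, 2: 1}
See 4: counts = {4: 2, 5: 2, 2: 1}
See 4: counts = {4: 3, 5: 2, 2: 1}
See 4: counts = {4: 4, 5: 2, 2: 1}
See 2: counts = {4: 4, 5: 2, 2: 2}

{4: 4, 5: 2, 2: 2}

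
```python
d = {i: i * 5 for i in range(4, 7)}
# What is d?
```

{4: 20, 5: 25, 6: 30}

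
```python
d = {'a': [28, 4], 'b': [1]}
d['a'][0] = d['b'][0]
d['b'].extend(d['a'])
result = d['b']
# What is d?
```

After line 1: d = {'a': [28, 4], 'b': [1]}
After line 2 (a[0] = b[0] = 1): d = {'a': [1, 4], 'b': [1]}
After line 3 (b.extend(a) appends [1, 4]): d = {'a': [1, 4], 'b': [1, 1, 4]}
After line 4: result = d['b'] = [1, 1, 4]

{'a': [1, 4], 'b': [1, 1, 4]}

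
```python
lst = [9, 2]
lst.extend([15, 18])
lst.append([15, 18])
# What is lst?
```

After line 1: lst = [9, 2]
After line 2 (extend unpacks [15, 18]): lst = [9, 2, 15, 18]
After line 3 (append adds [15, 18] as single element): lst = [9, 2, 15, 18, [15, 18]]

[9, 2, 15, 18, [15, 18]]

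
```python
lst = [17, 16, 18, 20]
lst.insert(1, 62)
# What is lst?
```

[17, 62, 16, 18, 20]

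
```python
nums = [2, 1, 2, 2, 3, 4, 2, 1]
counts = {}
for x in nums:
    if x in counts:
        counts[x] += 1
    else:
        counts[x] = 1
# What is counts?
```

Initial: counts = {}, nums = [2, 1, 2, 2, 3, 4, 2, 1]
See 2: counts = {2: 1}
See 1: counts = {2: 1, 1: 1}
See 2: counts = {2: 2, 1: 1}
See 2: counts = {2: 3, 1: 1}
See 3: counts = {2: 3, 1: 1, 3: 1}
See 4: counts = {2: 3, 1: 1, 3: 1, 4: 1}
See 2: counts = {2: 4, 1: 1, 3: 1, 4: 1}
See 1: counts = {2: 4, 1: 2, 3: 1, 4: 1}

{2: 4, 1: 2, 3: 1, 4: 1}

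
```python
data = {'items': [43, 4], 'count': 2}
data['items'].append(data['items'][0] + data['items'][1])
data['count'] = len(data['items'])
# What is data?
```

After line 1: data = {'items': [43, 4], 'count': 2}
After line 2 (append 43 + 4 = 47): data = {'items': [43, 4, 47], 'count': 2}
After line 3 (count = len(items) = 3): data = {'items': [43, 4, 47], 'count': 3}

{'items': [43, 4, 47], 'count': 3}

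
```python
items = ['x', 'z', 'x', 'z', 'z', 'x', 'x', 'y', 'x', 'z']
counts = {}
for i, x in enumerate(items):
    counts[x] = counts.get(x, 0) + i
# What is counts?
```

Initial: counts = {}, items = ['x', 'z', 'x', 'z', 'z', 'x', 'x', 'y', 'x', 'z']
i=0, x='x': counts = {'x': 0}
i=1, x='z': counts = {'x': 0, 'z': 1}
i=2, x='x': counts = {'x': 2, 'z': 1}
i=3, x='z': counts = {'x': 2, 'z': 4}
i=4, x='z': counts = {'x': 2, 'z': 8}
i=5, x='x': counts = {'x': 7, 'z': 8}
i=6, x='x': counts = {'x': 13, 'z': 8}
i=7, x='y': counts = {'x': 13, 'z': 8, 'y': 7}
i=8, x='x': counts = {'x': 21, 'z': 8, 'y': 7}
i=9, x='z': counts = {'x': 21, 'z': 17, 'y': 7}

{'x': 21, 'z': 17, 'y': 7}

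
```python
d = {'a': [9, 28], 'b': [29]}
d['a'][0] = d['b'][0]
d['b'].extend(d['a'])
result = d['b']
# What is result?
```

After line 1: d = {'a': [9, 28], 'b': [29]}
After line 2 (a[0] = b[0] = 29): d = {'a': [29, 28], 'b': [29]}
After line 3 (b.extend(a) appends [29, 28]): d = {'a': [29, 28], 'b': [29, 29, 28]}
After line 4: result = d['b'] = [29, 29, 28]

[29, 29, 28]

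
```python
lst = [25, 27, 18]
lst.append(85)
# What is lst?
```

[25, 27, 18, 85]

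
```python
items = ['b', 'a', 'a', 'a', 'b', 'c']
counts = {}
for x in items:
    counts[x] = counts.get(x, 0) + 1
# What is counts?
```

Initial: counts = {}, items = ['b', 'a', 'a', 'a', 'b', 'c']
See 'b': counts = {'b': 1}
See 'a': counts = {'b': 1, 'a': 1}
See 'a': counts = {'b': 1, 'a': 2}
See 'a': counts = {'b': 1, 'a': 3}
See 'b': counts = {'b': 2, 'a': 3}
See 'c': counts = {'b': 2, 'a': 3, 'c': 1}

{'b': 2, 'a': 3, 'c': 1}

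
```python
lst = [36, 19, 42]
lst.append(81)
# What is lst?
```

[36, 19, 42, 81]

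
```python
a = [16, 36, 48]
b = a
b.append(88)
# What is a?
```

After line 1: a = [16, 36, 48]
After line 2 (b = a is an alias, same object): a = [16, 36, 48], b = [16, 36, 48]
After line 3 (b.append mutates the shared list): a = [16, 36, 48, 88], b = [16, 36, 48, 88]

[16, 36, 48, 88]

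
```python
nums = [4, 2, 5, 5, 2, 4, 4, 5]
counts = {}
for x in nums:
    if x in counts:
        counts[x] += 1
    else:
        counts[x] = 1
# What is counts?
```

Initial: counts = {}, nums = [4, 2, 5, 5, 2, 4, 4, 5]
See 4: counts = {4: 1}
See 2: counts = {4: 1, 2: 1}
See 5: counts = {4: 1, 2: 1, 5: 1}
See 5: counts = {4: 1, 2: 1, 5: 2}
See 2: counts = {4: 1, 2: 2, 5: 2}
See 4: counts = {4: 2, 2: 2, 5: 2}
See 4: counts = {4: 3, 2: 2, 5: 2}
See 5: counts = {4: 3, 2: 2, 5: 3}

{4: 3, 2: 2, 5: 3}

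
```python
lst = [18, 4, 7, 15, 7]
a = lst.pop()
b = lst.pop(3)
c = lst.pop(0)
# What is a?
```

After line 1: lst = [18, 4, 7, 15, 7]
After line 2 (pop() -> a = 7): lst = [18, 4, 7, 15]
After line 3 (pop(3) -> b = 15): lst = [18, 4, 7]
After line 4 (pop(0) -> c = 18): lst = [4, 7]

7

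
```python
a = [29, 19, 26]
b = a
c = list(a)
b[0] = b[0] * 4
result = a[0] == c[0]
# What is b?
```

After line 1: a = [29, 19, 26]
After line 2 (b = a, alias): a = [29, 19, 26], b = [29, 19, 26]
After line 3 (c = list(a) is a copy, new object): c = [29, 19, 26]
After line 4 (b[0] = 29 * 4 = 116; mutates shared a/b): a = b = [116, 19, 26], c = [29, 19, 26]
After line 5 (a[0] = 116, c[0] = 29; result = False)

[116, 19, 26]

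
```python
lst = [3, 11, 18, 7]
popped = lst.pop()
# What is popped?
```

7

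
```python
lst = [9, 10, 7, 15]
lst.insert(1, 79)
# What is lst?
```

[9, 79, 10, 7, 15]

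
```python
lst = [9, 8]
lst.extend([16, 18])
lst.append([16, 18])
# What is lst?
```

After line 1: lst = [9, 8]
After line 2 (extend unpacks [16, 18]): lst = [9, 8, 16, 18]
After line 3 (append adds [16, 18] as single element): lst = [9, 8, 16, 18, [16, 18]]

[9, 8, 16, 18, [16, 18]]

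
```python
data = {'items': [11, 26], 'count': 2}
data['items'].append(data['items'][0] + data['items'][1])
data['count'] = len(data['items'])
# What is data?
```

After line 1: data = {'items': [11, 26], 'count': 2}
After line 2 (append 11 + 26 = 37): data = {'items': [11, 26, 37], 'count': 2}
After line 3 (count = len(items) = 3): data = {'items': [11, 26, 37], 'count': 3}

{'items': [11, 26, 37], 'count': 3}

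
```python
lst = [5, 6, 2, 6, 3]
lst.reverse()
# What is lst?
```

[3, 6, 2, 6, 5]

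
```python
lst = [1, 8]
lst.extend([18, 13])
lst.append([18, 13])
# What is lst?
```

After line 1: lst = [1, 8]
After line 2 (extend unpacks [18, 13]): lst = [1, 8, 18, 13]
After line 3 (append adds [18, 13] as single element): lst = [1, 8, 18, 13, [18, 13]]

[1, 8, 18, 13, [18, 13]]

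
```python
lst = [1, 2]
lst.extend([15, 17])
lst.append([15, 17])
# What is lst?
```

After line 1: lst = [1, 2]
After line 2 (extend unpacks [15, 17]): lst = [1, 2, 15, 17]
After line 3 (append adds [15, 17] as single element): lst = [1, 2, 15, 17, [15, 17]]

[1, 2, 15, 17, [15, 17]]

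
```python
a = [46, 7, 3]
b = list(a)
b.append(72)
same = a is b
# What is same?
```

After line 1: a = [46, 7, 3]
After line 2 (b = list(a) is a shallow copy, new object): a = [46, 7, 3], b = [46, 7, 3]
After line 3 (append only mutates b): a = [46, 7, 3], b = [46, 7, 3, 72]
After line 4 (same = a is b; different objects -> False): same = False

False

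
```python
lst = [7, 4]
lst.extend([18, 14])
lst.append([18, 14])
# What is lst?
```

After line 1: lst = [7, 4]
After line 2 (extend unpacks [18, 14]): lst = [7, 4, 18, 14]
After line 3 (append adds [18, 14] as single element): lst = [7, 4, 18, 14, [18, 14]]

[7, 4, 18, 14, [18, 14]]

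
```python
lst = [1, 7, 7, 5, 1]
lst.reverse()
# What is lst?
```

[1, 5, 7, 7, 1]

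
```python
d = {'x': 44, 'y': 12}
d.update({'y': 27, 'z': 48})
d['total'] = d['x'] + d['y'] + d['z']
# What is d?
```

After line 1: d = {'x': 44, 'y': 12}
After line 2 (y overwritten, z added): d = {'x': 44, 'y': 27, 'z': 48}
After line 3 (total = 44 + 27 + 48 = 119): d = {'x': 44, 'y': 27, 'z': 48, 'total': 119}

{'x': 44, 'y': 27, 'z': 48, 'total': 119}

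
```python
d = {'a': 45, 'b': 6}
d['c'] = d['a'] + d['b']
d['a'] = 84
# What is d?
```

After line 1: d = {'a': 45, 'b': 6}
After line 2 (d['c'] = 45 + 6): d = {'a': 45, 'b': 6, 'c': 51}
After line 3: d = {'a': 84, 'b': 6, 'c': 51}

{'a': 84, 'b': 6, 'c': 51}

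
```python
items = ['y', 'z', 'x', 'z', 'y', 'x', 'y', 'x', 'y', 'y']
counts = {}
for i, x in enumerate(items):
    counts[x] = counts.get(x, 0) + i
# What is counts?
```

Initial: counts = {}, items = ['y', 'z', 'x', 'z', 'y', 'x', 'y', 'x', 'y', 'y']
i=0, x='y': counts = {'y': 0}
i=1, x='z': counts = {'y': 0, 'z': 1}
i=2, x='x': counts = {'y': 0, 'z': 1, 'x': 2}
i=3, x='z': counts = {'y': 0, 'z': 4, 'x': 2}
i=4, x='y': counts = {'y': 4, 'z': 4, 'x': 2}
i=5, x='x': counts = {'y': 4, 'z': 4, 'x': 7}
i=6, x='y': counts = {'y': 10, 'z': 4, 'x': 7}
i=7, x='x': counts = {'y': 10, 'z': 4, 'x': 14}
i=8, x='y': counts = {'y': 18, 'z': 4, 'x': 14}
i=9, x='y': counts = {'y': 27, 'z': 4, 'x': 14}

{'y': 27, 'z': 4, 'x': 14}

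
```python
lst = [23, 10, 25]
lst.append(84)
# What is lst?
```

[23, 10, 25, 84]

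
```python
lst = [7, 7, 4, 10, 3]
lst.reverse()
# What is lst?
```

[3, 10, 4, 7, 7]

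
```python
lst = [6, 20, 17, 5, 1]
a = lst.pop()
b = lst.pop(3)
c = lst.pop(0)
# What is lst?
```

After line 1: lst = [6, 20, 17, 5, 1]
After line 2 (pop() -> a = 1): lst = [6, 20, 17, 5]
After line 3 (pop(3) -> b = 5): lst = [6, 20, 17]
After line 4 (pop(0) -> c = 6): lst = [20, 17]

[20, 17]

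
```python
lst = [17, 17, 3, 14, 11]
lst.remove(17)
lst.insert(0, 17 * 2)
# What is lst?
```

After line 1: lst = [17, 17, 3, 14, 11]
After line 2 (remove first 17): lst = [17, 3, 14, 11]
After line 3 (insert 34 at index 0): lst = [34, 17, 3, 14, 11]

[34, 17, 3, 14, 11]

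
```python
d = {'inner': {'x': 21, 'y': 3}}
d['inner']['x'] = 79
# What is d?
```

After line 1: d = {'inner': {'x': 21, 'y': 3}}
After line 2 (inner x overwritten): d = {'inner': {'x': 79, 'y': 3}}

{'inner': {'x': 79, 'y': 3}}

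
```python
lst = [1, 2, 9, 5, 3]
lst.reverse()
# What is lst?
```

[3, 5, 9, 2, 1]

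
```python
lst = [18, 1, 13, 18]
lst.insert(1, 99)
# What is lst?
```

[18, 99, 1, 13, 18]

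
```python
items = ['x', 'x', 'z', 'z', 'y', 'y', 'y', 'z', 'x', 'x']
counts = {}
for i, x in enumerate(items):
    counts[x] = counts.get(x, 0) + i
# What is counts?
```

Initial: counts = {}, items = ['x', 'x', 'z', 'z', 'y', 'y', 'y', 'z', 'x', 'x']
i=0, x='x': counts = {'x': 0}
i=1, x='x': counts = {'x': 1}
i=2, x='z': counts = {'x': 1, 'z': 2}
i=3, x='z': counts = {'x': 1, 'z': 5}
i=4, x='y': counts = {'x': 1, 'z': 5, 'y': 4}
i=5, x='y': counts = {'x': 1, 'z': 5, 'y': 9}
i=6, x='y': counts = {'x': 1, 'z': 5, 'y': 15}
i=7, x='z': counts = {'x': 1, 'z': 12, 'y': 15}
i=8, x='x': counts = {'x': 9, 'z': 12, 'y': 15}
i=9, x='x': counts = {'x': 18, 'z': 12, 'y': 15}

{'x': 18, 'z': 12, 'y': 15}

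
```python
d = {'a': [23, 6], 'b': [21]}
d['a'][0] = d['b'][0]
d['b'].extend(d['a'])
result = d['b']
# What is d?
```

After line 1: d = {'a': [23, 6], 'b': [21]}
After line 2 (a[0] = b[0] = 21): d = {'a': [21, 6], 'b': [21]}
After line 3 (b.extend(a) appends [21, 6]): d = {'a': [21, 6], 'b': [21, 21, 6]}
After line 4: result = d['b'] = [21, 21, 6]

{'a': [21, 6], 'b': [21, 21, 6]}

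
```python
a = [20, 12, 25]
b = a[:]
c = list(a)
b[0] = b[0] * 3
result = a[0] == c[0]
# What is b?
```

After line 1: a = [20, 12, 25]
After line 2 (b = a[:], copy): a = [20, 12, 25], b = [20, 12, 25]
After line 3 (c = list(a) is a copy, new object): c = [20, 12, 25]
After line 4 (b[0] = 20 * 3 = 60; only b mutates (copy)): a = [20, 12, 25], b = [60, 12, 25], c = [20, 12, 25]
After line 5 (a[0] = 20, c[0] = 20; result = True)

[60, 12, 25]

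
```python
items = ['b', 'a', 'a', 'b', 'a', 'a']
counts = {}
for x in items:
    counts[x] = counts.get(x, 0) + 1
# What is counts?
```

Initial: counts = {}, items = ['b', 'a', 'a', 'b', 'a', 'a']
See 'b': counts = {'b': 1}
See 'a': counts = {'b': 1, 'a': 1}
See 'a': counts = {'b': 1, 'a': 2}
See 'b': counts = {'b': 2, 'a': 2}
See 'a': counts = {'b': 2, 'a': 3}
See 'a': counts = {'b': 2, 'a': 4}

{'b': 2, 'a': 4}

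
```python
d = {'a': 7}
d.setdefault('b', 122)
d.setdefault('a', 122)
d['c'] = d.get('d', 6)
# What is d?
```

After line 1: d = {'a': 7}
After line 2 (setdefault adds 'b'=122): d = {'a': 7, 'b': 122}
After line 3 (setdefault 'a' no-op, already exists): d = {'a': 7, 'b': 122}
After line 4 (get('d', 6) returns default since 'd' not in d): d = {'a': 7, 'b': 122, 'c': 6}

{'a': 7, 'b': 122, 'c': 6}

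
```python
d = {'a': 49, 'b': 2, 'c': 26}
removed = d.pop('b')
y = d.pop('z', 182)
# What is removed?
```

After line 1: d = {'a': 49, 'b': 2, 'c': 26}
After line 2 (pop 'b' returns 2): d = {'a': 49, 'c': 26}, removed = 2
After line 3 (pop 'z' missing, returns default 182): d = {'a': 49, 'c': 26}, y = 182

2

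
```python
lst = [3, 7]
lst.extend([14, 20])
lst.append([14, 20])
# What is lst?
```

After line 1: lst = [3, 7]
After line 2 (extend unpacks [14, 20]): lst = [3, 7, 14, 20]
After line 3 (append adds [14, 20] as single element): lst = [3, 7, 14, 20, [14, 20]]

[3, 7, 14, 20, [14, 20]]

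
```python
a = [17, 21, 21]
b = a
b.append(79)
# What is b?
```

After line 1: a = [17, 21, 21]
After line 2 (b = a is an alias, same object): a = [17, 21, 21], b = [17, 21, 21]
After line 3 (b.append mutates the shared list): a = [17, 21, 21, 79], b = [17, 21, 21, 79]

[17, 21, 21, 79]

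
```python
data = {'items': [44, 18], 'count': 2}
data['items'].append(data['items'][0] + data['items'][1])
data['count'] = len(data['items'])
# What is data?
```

After line 1: data = {'items': [44, 18], 'count': 2}
After line 2 (append 44 + 18 = 62): data = {'items': [44, 18, 62], 'count': 2}
After line 3 (count = len(items) = 3): data = {'items': [44, 18, 62], 'count': 3}

{'items': [44, 18, 62], 'count': 3}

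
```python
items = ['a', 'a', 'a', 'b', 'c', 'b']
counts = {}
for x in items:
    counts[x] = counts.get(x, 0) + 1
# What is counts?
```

Initial: counts = {}, items = ['a', 'a', 'a', 'b', 'c', 'b']
See 'a': counts = {'a': 1}
See 'a': counts = {'a': 2}
See 'a': counts = {'a': 3}
See 'b': counts = {'a': 3, 'b': 1}
See 'c': counts = {'a': 3, 'b': 1, 'c': 1}
See 'b': counts = {'a': 3, 'b': 2, 'c': 1}

{'a': 3, 'b': 2, 'c': 1}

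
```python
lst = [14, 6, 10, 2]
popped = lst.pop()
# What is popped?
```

2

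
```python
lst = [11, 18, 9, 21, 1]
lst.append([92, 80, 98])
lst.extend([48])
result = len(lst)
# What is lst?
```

After line 1: lst = [11, 18, 9, 21, 1]
After line 2 (append adds [92, 80, 98] as single element): lst = [11, 18, 9, 21, 1, [92, 80, 98]]
After line 3 (extend unpacks [48], adds 48): lst = [11, 18, 9, 21, 1, [92, 80, 98], 48]
After line 4: result = len(lst) = 7

[11, 18, 9, 21, 1, [92, 80, 98], 48]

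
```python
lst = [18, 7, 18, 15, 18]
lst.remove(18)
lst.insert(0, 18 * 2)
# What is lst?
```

After line 1: lst = [18, 7, 18, 15, 18]
After line 2 (remove first 18): lst = [7, 18, 15, 18]
After line 3 (insert 36 at index 0): lst = [36, 7, 18, 15, 18]

[36, 7, 18, 15, 18]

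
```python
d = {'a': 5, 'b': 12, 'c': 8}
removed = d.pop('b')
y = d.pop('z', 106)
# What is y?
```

After line 1: d = {'a': 5, 'b': 12, 'c': 8}
After line 2 (pop 'b' returns 12): d = {'a': 5, 'c': 8}, removed = 12
After line 3 (pop 'z' missing, returns default 106): d = {'a': 5, 'c': 8}, y = 106

106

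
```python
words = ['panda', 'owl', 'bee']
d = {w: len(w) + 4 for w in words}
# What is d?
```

{'panda': 9, 'owl': 7, 'bee': 7}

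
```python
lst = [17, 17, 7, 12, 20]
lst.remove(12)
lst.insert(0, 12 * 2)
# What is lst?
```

After line 1: lst = [17, 17, 7, 12, 20]
After line 2 (remove first 12): lst = [17, 17, 7, 20]
After line 3 (insert 24 at index 0): lst = [24, 17, 17, 7, 20]

[24, 17, 17, 7, 20]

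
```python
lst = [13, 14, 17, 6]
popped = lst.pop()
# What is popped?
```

6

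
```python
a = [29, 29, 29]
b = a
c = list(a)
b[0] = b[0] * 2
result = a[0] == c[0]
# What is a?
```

After line 1: a = [29, 29, 29]
After line 2 (b = a, alias): a = [29, 29, 29], b = [29, 29, 29]
After line 3 (c = list(a) is a copy, new object): c = [29, 29, 29]
After line 4 (b[0] = 29 * 2 = 58; mutates shared a/b): a = b = [58, 29, 29], c = [29, 29, 29]
After line 5 (a[0] = 58, c[0] = 29; result = False)

[58, 29, 29]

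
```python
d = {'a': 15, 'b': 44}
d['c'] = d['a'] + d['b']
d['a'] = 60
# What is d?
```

After line 1: d = {'a': 15, 'b': 44}
After line 2 (d['c'] = 15 + 44): d = {'a': 15, 'b': 44, 'c': 59}
After line 3: d = {'a': 60, 'b': 44, 'c': 59}

{'a': 60, 'b': 44, 'c': 59}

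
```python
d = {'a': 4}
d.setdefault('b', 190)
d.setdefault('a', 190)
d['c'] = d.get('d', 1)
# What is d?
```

After line 1: d = {'a': 4}
After line 2 (setdefault adds 'b'=190): d = {'a': 4, 'b': 190}
After line 3 (setdefault 'a' no-op, already exists): d = {'a': 4, 'b': 190}
After line 4 (get('d', 1) returns default since 'd' not in d): d = {'a': 4, 'b': 190, 'c': 1}

{'a': 4, 'b': 190, 'c': 1}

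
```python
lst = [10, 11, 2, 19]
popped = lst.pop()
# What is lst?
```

[10, 11, 2]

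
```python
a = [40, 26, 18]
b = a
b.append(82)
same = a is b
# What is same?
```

After line 1: a = [40, 26, 18]
After line 2 (b = a is an alias, same object): a = [40, 26, 18], b = [40, 26, 18]
After line 3 (b.append mutates the shared list): a = [40, 26, 18, 82], b = [40, 26, 18, 82]
After line 4 (same = a is b; same object -> True): same = True

True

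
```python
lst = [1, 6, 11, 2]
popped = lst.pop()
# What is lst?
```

[1, 6, 11]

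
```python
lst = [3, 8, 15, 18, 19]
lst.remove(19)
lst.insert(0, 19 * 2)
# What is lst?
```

After line 1: lst = [3, 8, 15, 18, 19]
After line 2 (remove first 19): lst = [3, 8, 15, 18]
After line 3 (insert 38 at index 0): lst = [38, 3, 8, 15, 18]

[38, 3, 8, 15, 18]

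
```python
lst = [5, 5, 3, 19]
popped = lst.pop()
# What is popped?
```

19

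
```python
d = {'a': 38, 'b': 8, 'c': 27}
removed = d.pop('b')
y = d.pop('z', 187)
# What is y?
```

After line 1: d = {'a': 38, 'b': 8, 'c': 27}
After line 2 (pop 'b' returns 8): d = {'a': 38, 'c': 27}, removed = 8
After line 3 (pop 'z' missing, returns default 187): d = {'a': 38, 'c': 27}, y = 187

187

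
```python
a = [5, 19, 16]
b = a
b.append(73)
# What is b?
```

After line 1: a = [5, 19, 16]
After line 2 (b = a is an alias, same object): a = [5, 19, 16], b = [5, 19, 16]
After line 3 (b.append mutates the shared list): a = [5, 19, 16, 73], b = [5, 19, 16, 73]

[5, 19, 16, 73]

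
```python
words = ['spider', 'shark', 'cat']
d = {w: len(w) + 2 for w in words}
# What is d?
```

{'spider': 8, 'shark': 7, 'cat': 5}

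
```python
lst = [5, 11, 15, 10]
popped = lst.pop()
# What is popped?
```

10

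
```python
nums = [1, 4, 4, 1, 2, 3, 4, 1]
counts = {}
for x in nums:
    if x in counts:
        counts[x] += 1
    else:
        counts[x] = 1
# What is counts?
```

Initial: counts = {}, nums = [1, 4, 4, 1, 2, 3, 4, 1]
See 1: counts = {1: 1}
See 4: counts = {1: 1, 4: 1}
See 4: counts = {1: 1, 4: 2}
See 1: counts = {1: 2, 4: 2}
See 2: counts = {1: 2, 4: 2, 2: 1}
See 3: counts = {1: 2, 4: 2, 2: 1, 3: 1}
See 4: counts = {1: 2, 4: 3, 2: 1, 3: 1}
See 1: counts = {1: 3, 4: 3, 2: 1, 3: 1}

{1: 3, 4: 3, 2: 1, 3: 1}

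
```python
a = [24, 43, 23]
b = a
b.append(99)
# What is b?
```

After line 1: a = [24, 43, 23]
After line 2 (b = a is an alias, same object): a = [24, 43, 23], b = [24, 43, 23]
After line 3 (b.append mutates the shared list): a = [24, 43, 23, 99], b = [24, 43, 23, 99]

[24, 43, 23, 99]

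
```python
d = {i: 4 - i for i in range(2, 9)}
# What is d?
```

{2: 2, 3: 1, 4: 0, 5: -1, 6: -2, 7: -3, 8: -4}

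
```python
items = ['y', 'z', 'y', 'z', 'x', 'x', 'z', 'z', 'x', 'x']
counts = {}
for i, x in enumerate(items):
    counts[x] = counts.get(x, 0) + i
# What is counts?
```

Initial: counts = {}, items = ['y', 'z', 'y', 'z', 'x', 'x', 'z', 'z', 'x', 'x']
i=0, x='y': counts = {'y': 0}
i=1, x='z': counts = {'y': 0, 'z': 1}
i=2, x='y': counts = {'y': 2, 'z': 1}
i=3, x='z': counts = {'y': 2, 'z': 4}
i=4, x='x': counts = {'y': 2, 'z': 4, 'x': 4}
i=5, x='x': counts = {'y': 2, 'z': 4, 'x': 9}
i=6, x='z': counts = {'y': 2, 'z': 10, 'x': 9}
i=7, x='z': counts = {'y': 2, 'z': 17, 'x': 9}
i=8, x='x': counts = {'y': 2, 'z': 17, 'x': 17}
i=9, x='x': counts = {'y': 2, 'z': 17, 'x': 26}

{'y': 2, 'z': 17, 'x': 26}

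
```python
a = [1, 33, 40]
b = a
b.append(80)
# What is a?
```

After line 1: a = [1, 33, 40]
After line 2 (b = a is an alias, same object): a = [1, 33, 40], b = [1, 33, 40]
After line 3 (b.append mutates the shared list): a = [1, 33, 40, 80], b = [1, 33, 40, 80]

[1, 33, 40, 80]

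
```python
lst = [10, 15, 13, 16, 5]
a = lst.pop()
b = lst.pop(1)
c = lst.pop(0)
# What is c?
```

After line 1: lst = [10, 15, 13, 16, 5]
After line 2 (pop() -> a = 5): lst = [10, 15, 13, 16]
After line 3 (pop(1) -> b = 15): lst = [10, 13, 16]
After line 4 (pop(0) -> c = 10): lst = [13, 16]

10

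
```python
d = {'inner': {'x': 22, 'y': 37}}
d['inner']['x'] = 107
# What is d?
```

After line 1: d = {'inner': {'x': 22, 'y': 37}}
After line 2 (inner x overwritten): d = {'inner': {'x': 107, 'y': 37}}

{'inner': {'x': 107, 'y': 37}}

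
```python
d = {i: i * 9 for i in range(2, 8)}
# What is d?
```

{2: 18, 3: 27, 4: 36, 5: 45, 6: 54, 7: 63}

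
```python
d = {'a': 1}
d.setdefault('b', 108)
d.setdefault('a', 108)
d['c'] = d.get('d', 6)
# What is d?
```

After line 1: d = {'a': 1}
After line 2 (setdefault adds 'b'=108): d = {'a': 1, 'b': 108}
After line 3 (setdefault 'a' no-op, already exists): d = {'a': 1, 'b': 108}
After line 4 (get('d', 6) returns default since 'd' not in d): d = {'a': 1, 'b': 108, 'c': 6}

{'a': 1, 'b': 108, 'c': 6}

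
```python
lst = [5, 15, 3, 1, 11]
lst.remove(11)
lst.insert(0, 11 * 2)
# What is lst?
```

After line 1: lst = [5, 15, 3, 1, 11]
After line 2 (remove first 11): lst = [5, 15, 3, 1]
After line 3 (insert 22 at index 0): lst = [22, 5, 15, 3, 1]

[22, 5, 15, 3, 1]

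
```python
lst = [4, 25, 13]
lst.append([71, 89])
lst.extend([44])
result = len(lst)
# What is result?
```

After line 1: lst = [4, 25, 13]
After line 2 (append adds [71, 89] as single element): lst = [4, 25, 13, [71, 89]]
After line 3 (extend unpacks [44], adds 44): lst = [4, 25, 13, [71, 89], 44]
After line 4: result = len(lst) = 5

5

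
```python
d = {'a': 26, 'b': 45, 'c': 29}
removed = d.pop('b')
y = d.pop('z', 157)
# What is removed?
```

After line 1: d = {'a': 26, 'b': 45, 'c': 29}
After line 2 (pop 'b' returns 45): d = {'a': 26, 'c': 29}, removed = 45
After line 3 (pop 'z' missing, returns default 157): d = {'a': 26, 'c': 29}, y = 157

45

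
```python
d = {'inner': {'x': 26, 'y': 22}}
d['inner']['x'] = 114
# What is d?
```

After line 1: d = {'inner': {'x': 26, 'y': 22}}
After line 2 (inner x overwritten): d = {'inner': {'x': 114, 'y': 22}}

{'inner': {'x': 114, 'y': 22}}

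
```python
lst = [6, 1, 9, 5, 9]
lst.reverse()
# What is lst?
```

[9, 5, 9, 1, 6]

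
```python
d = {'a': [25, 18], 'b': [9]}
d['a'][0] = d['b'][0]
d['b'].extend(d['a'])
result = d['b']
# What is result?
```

After line 1: d = {'a': [25, 18], 'b': [9]}
After line 2 (a[0] = b[0] = 9): d = {'a': [9, 18], 'b': [9]}
After line 3 (b.extend(a) appends [9, 18]): d = {'a': [9, 18], 'b': [9, 9, 18]}
After line 4: result = d['b'] = [9, 9, 18]

[9, 9, 18]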